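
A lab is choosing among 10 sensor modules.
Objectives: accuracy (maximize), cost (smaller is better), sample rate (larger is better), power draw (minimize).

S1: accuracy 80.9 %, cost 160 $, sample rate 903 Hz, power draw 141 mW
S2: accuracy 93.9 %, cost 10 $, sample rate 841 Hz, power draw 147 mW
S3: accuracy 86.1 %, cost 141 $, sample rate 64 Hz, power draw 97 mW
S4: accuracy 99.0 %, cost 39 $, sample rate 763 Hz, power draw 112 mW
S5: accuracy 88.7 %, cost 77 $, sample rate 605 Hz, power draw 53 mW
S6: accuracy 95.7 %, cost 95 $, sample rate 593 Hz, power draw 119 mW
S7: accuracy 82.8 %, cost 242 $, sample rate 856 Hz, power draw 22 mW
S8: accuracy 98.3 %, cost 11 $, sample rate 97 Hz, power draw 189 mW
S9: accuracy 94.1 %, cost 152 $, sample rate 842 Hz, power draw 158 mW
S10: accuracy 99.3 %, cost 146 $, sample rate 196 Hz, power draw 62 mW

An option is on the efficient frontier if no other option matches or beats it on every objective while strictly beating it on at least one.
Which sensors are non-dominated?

S1: not dominated (best sample rate).
S2: not dominated (best cost).
S3: dominated by S5 (accuracy 88.7≥86.1, cost 77≤141, sample rate 605≥64, power draw 53≤97).
S4: not dominated.
S5: not dominated.
S6: dominated by S4 (accuracy 99.0≥95.7, cost 39≤95, sample rate 763≥593, power draw 112≤119).
S7: not dominated (best power draw).
S8: not dominated.
S9: not dominated.
S10: not dominated (best accuracy).

S1, S2, S4, S5, S7, S8, S9, S10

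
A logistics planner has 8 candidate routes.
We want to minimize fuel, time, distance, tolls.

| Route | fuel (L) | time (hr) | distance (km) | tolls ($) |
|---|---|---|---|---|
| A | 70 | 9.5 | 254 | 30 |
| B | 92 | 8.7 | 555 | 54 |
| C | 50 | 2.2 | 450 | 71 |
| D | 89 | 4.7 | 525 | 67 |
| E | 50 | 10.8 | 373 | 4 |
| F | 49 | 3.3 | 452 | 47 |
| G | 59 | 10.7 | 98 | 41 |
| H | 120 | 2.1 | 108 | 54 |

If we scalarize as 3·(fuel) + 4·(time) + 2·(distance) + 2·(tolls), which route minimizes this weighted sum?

G

A: 3·70 + 4·9.5 + 2·254 + 2·30 = 816.0
B: 3·92 + 4·8.7 + 2·555 + 2·54 = 1528.8
C: 3·50 + 4·2.2 + 2·450 + 2·71 = 1200.8
D: 3·89 + 4·4.7 + 2·525 + 2·67 = 1469.8
E: 3·50 + 4·10.8 + 2·373 + 2·4 = 947.2
F: 3·49 + 4·3.3 + 2·452 + 2·47 = 1158.2
G: 3·59 + 4·10.7 + 2·98 + 2·41 = 497.8
H: 3·120 + 4·2.1 + 2·108 + 2·54 = 692.4
Lowest: G at 497.8.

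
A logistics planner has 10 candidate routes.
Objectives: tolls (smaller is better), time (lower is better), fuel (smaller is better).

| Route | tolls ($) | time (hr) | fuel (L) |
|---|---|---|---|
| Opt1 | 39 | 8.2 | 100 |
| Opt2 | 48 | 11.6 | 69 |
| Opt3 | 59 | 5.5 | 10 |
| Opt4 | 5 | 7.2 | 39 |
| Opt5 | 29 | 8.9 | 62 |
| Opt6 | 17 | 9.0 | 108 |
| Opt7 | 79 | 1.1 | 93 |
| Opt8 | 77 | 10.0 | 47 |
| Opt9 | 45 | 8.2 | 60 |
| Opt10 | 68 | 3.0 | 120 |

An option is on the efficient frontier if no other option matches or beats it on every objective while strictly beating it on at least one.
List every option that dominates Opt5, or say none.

Opt4

Opt4: tolls 5≤29, time 7.2≤8.9, fuel 39≤62 — dominates Opt5.
Others (Opt1, Opt2, Opt3, Opt6, Opt7, Opt8, Opt9, Opt10) are each worse than Opt5 on at least one objective.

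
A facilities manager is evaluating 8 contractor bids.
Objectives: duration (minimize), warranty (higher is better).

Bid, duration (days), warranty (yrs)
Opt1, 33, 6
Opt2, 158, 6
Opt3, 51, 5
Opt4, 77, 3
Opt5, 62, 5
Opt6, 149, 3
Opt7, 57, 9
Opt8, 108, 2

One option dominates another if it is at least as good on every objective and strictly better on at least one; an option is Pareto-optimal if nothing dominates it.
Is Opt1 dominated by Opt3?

Opt3 vs Opt1: Opt3 is worse on duration (51 vs 33), so it does not dominate Opt1.

No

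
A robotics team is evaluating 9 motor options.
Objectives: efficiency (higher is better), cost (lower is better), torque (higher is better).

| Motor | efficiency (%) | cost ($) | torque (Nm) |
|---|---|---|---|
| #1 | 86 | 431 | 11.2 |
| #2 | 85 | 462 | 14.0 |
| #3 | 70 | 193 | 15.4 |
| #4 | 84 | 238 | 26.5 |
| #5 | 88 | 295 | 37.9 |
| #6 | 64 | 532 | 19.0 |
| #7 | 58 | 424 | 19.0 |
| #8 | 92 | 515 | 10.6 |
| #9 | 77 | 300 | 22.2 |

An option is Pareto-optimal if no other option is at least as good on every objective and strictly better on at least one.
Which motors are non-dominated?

#3, #4, #5, #8

#1: dominated by #5 (efficiency 88≥86, cost 295≤431, torque 37.9≥11.2).
#2: dominated by #5 (efficiency 88≥85, cost 295≤462, torque 37.9≥14.0).
#3: not dominated (best cost).
#4: not dominated.
#5: not dominated (best torque).
#6: dominated by #4 (efficiency 84≥64, cost 238≤532, torque 26.5≥19.0).
#7: dominated by #4 (efficiency 84≥58, cost 238≤424, torque 26.5≥19.0).
#8: not dominated (best efficiency).
#9: dominated by #4 (efficiency 84≥77, cost 238≤300, torque 26.5≥22.2).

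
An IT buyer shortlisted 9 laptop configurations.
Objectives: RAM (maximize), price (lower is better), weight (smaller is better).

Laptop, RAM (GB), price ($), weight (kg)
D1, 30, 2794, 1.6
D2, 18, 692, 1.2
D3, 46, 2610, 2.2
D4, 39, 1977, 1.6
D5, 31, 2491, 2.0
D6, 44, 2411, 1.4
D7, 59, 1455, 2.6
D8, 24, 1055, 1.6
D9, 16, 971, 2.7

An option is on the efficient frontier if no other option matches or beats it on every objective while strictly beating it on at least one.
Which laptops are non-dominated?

D2, D3, D4, D6, D7, D8

D1: dominated by D4 (RAM 39≥30, price 1977≤2794, weight 1.6≤1.6).
D2: not dominated (best price).
D3: not dominated.
D4: not dominated.
D5: dominated by D4 (RAM 39≥31, price 1977≤2491, weight 1.6≤2.0).
D6: not dominated.
D7: not dominated (best RAM).
D8: not dominated.
D9: dominated by D2 (RAM 18≥16, price 692≤971, weight 1.2≤2.7).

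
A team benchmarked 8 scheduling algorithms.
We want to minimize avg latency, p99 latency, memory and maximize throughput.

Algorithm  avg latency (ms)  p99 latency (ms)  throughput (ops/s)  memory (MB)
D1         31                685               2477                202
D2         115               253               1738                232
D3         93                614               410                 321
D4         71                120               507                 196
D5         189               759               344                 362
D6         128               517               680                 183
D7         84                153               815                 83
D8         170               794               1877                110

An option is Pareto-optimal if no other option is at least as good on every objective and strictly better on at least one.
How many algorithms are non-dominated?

5

D1: not dominated (best avg latency).
D2: not dominated.
D3: dominated by D4 (avg latency 71≤93, p99 latency 120≤614, throughput 507≥410, memory 196≤321).
D4: not dominated (best p99 latency).
D5: dominated by D1 (avg latency 31≤189, p99 latency 685≤759, throughput 2477≥344, memory 202≤362).
D6: dominated by D7 (avg latency 84≤128, p99 latency 153≤517, throughput 815≥680, memory 83≤183).
D7: not dominated (best memory).
D8: not dominated.
Pareto-optimal: D1, D2, D4, D7, D8 → 5.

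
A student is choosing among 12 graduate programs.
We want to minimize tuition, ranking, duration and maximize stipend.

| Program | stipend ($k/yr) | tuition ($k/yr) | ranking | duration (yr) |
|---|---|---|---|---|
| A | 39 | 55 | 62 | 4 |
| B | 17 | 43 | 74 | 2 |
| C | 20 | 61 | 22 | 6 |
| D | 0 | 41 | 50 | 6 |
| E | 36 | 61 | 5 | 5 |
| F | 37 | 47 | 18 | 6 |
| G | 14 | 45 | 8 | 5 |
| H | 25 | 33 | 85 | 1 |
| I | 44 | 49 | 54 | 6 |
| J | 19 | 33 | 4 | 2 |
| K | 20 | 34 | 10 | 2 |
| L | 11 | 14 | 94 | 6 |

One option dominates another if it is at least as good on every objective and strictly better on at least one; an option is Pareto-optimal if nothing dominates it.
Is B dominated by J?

J vs B: stipend 19≥17, tuition 33≤43, ranking 4≤74, duration 2≤2 — J is at least as good on every objective with at least one strict improvement.

Yes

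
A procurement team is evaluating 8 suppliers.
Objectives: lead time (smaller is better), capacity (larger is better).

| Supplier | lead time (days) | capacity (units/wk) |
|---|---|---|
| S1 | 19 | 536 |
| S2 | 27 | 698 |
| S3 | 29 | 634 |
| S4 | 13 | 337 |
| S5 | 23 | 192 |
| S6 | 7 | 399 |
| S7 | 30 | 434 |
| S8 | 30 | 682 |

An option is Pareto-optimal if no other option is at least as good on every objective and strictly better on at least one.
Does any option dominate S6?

S1: worse on lead time (19 vs 7).
S2: worse on lead time (27 vs 7).
S3: worse on lead time (29 vs 7).
S4: worse on lead time (13 vs 7).
S5: worse on lead time (23 vs 7).
S7: worse on lead time (30 vs 7).
S8: worse on lead time (30 vs 7).
No option is at least as good as S6 on every objective and strictly better on one.

No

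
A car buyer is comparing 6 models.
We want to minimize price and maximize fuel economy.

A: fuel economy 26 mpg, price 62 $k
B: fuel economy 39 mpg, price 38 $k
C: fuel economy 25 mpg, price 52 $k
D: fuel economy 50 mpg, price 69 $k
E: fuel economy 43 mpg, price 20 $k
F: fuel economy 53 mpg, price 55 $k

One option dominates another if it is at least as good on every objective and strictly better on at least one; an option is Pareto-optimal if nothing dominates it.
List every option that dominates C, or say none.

B: fuel economy 39≥25, price 38≤52 — dominates C.
E: fuel economy 43≥25, price 20≤52 — dominates C.
Others (A, D, F) are each worse than C on at least one objective.

B, E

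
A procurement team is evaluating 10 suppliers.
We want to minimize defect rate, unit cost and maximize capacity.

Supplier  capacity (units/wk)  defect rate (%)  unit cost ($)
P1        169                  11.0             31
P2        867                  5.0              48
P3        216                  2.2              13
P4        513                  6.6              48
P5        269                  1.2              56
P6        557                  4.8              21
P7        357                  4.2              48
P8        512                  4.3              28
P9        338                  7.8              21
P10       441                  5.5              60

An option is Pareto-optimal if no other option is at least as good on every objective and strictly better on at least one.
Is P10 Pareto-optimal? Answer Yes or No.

No

P2 vs P10: capacity 867≥441, defect rate 5.0≤5.5, unit cost 48≤60 — P2 is at least as good on every objective and strictly better on at least one, so P2 dominates P10.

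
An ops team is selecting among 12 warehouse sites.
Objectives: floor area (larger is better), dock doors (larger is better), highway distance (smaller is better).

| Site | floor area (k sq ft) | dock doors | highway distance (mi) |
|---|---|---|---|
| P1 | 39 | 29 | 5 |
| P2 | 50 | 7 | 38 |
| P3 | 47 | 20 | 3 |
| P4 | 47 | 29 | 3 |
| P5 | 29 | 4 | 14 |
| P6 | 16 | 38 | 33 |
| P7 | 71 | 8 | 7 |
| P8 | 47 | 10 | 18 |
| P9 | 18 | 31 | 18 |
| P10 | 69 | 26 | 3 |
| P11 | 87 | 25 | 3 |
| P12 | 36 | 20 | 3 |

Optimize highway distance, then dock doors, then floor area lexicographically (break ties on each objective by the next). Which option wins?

First minimize highway distance: best is 3, kept {P3, P4, P10, P11, P12}.
Then maximize dock doors: best is 29, kept {P4}.

P4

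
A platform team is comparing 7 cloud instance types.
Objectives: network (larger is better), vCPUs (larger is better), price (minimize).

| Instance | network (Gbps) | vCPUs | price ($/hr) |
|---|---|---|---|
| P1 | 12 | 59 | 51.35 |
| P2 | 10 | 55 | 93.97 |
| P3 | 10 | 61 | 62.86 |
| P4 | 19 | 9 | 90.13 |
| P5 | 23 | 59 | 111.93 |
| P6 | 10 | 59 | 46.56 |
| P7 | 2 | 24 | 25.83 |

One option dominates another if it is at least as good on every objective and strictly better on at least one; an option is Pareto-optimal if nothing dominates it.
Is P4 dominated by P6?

No

P6 vs P4: P6 is worse on network (10 vs 19), so it does not dominate P4.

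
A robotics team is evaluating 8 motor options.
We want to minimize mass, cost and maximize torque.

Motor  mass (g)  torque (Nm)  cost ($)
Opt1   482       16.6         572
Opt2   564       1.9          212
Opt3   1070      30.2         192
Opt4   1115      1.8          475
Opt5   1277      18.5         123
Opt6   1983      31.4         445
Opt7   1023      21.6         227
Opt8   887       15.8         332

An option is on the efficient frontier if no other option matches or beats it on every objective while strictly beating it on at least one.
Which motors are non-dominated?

Opt1: not dominated (best mass).
Opt2: not dominated.
Opt3: not dominated.
Opt4: dominated by Opt2 (mass 564≤1115, torque 1.9≥1.8, cost 212≤475).
Opt5: not dominated (best cost).
Opt6: not dominated (best torque).
Opt7: not dominated.
Opt8: not dominated.

Opt1, Opt2, Opt3, Opt5, Opt6, Opt7, Opt8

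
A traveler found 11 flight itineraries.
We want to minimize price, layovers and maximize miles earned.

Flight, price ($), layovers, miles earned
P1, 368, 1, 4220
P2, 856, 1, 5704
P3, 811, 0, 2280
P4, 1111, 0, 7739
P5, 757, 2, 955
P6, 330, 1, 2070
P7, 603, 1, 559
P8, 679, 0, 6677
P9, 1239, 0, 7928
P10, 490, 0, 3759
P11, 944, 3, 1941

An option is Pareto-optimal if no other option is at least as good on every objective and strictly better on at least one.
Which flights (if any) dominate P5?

P1: price 368≤757, layovers 1≤2, miles earned 4220≥955 — dominates P5.
P6: price 330≤757, layovers 1≤2, miles earned 2070≥955 — dominates P5.
P8: price 679≤757, layovers 0≤2, miles earned 6677≥955 — dominates P5.
P10: price 490≤757, layovers 0≤2, miles earned 3759≥955 — dominates P5.
Others (P2, P3, P4, P7, P9, P11) are each worse than P5 on at least one objective.

P1, P6, P8, P10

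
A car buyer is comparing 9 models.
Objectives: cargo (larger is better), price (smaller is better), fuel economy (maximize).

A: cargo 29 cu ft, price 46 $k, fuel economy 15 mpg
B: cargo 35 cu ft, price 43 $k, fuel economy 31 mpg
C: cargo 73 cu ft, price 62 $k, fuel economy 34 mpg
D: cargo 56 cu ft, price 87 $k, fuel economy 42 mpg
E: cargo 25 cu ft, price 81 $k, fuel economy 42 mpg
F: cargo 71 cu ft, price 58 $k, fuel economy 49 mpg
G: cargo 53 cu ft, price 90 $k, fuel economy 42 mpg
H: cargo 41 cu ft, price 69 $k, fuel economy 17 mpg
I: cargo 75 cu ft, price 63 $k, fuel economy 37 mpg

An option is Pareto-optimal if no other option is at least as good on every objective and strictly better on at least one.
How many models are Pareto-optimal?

A: dominated by B (cargo 35≥29, price 43≤46, fuel economy 31≥15).
B: not dominated (best price).
C: not dominated.
D: dominated by F (cargo 71≥56, price 58≤87, fuel economy 49≥42).
E: dominated by F (cargo 71≥25, price 58≤81, fuel economy 49≥42).
F: not dominated (best fuel economy).
G: dominated by D (cargo 56≥53, price 87≤90, fuel economy 42≥42).
H: dominated by C (cargo 73≥41, price 62≤69, fuel economy 34≥17).
I: not dominated (best cargo).
Pareto-optimal: B, C, F, I → 4.

4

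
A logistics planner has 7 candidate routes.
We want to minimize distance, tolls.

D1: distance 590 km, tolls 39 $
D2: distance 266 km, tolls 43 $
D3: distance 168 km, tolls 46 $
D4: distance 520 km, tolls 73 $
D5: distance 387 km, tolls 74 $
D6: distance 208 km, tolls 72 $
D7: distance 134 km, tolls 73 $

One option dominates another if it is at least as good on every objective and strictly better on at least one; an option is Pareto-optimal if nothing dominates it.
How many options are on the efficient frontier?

D1: not dominated (best tolls).
D2: not dominated.
D3: not dominated.
D4: dominated by D2 (distance 266≤520, tolls 43≤73).
D5: dominated by D2 (distance 266≤387, tolls 43≤74).
D6: dominated by D3 (distance 168≤208, tolls 46≤72).
D7: not dominated (best distance).
Pareto-optimal: D1, D2, D3, D7 → 4.

4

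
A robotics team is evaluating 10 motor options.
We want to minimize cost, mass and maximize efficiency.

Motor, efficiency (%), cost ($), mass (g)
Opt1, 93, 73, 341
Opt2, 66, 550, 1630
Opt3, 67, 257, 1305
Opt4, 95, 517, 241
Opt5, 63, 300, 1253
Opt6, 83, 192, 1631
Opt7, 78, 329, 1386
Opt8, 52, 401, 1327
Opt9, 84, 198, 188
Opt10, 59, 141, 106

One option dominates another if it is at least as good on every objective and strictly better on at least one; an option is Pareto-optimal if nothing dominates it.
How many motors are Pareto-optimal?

Opt1: not dominated (best cost).
Opt2: dominated by Opt1 (efficiency 93≥66, cost 73≤550, mass 341≤1630).
Opt3: dominated by Opt1 (efficiency 93≥67, cost 73≤257, mass 341≤1305).
Opt4: not dominated (best efficiency).
Opt5: dominated by Opt1 (efficiency 93≥63, cost 73≤300, mass 341≤1253).
Opt6: dominated by Opt1 (efficiency 93≥83, cost 73≤192, mass 341≤1631).
Opt7: dominated by Opt1 (efficiency 93≥78, cost 73≤329, mass 341≤1386).
Opt8: dominated by Opt1 (efficiency 93≥52, cost 73≤401, mass 341≤1327).
Opt9: not dominated.
Opt10: not dominated (best mass).
Pareto-optimal: Opt1, Opt4, Opt9, Opt10 → 4.

4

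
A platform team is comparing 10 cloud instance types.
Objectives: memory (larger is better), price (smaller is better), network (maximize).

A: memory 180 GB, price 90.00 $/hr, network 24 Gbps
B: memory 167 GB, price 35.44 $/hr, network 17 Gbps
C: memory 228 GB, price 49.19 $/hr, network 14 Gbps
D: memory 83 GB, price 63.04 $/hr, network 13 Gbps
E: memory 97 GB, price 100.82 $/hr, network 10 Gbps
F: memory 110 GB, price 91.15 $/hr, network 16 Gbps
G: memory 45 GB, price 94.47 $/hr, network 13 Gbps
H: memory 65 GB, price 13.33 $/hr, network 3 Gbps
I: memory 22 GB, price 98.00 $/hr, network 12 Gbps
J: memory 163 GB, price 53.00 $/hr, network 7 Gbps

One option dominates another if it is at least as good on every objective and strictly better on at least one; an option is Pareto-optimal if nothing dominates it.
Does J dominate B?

No

J vs B: J is worse on memory (163 vs 167), so it does not dominate B.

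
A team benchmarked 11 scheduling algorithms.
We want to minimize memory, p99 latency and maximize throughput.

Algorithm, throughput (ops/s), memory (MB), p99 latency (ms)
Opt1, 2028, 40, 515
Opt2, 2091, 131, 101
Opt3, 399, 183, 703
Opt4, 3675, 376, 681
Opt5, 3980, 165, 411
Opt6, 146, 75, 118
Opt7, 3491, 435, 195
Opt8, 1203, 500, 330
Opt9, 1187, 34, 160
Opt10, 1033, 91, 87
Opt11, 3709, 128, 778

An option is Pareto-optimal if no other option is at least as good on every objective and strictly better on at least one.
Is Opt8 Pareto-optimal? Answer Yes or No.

No

Opt2 vs Opt8: throughput 2091≥1203, memory 131≤500, p99 latency 101≤330 — Opt2 is at least as good on every objective and strictly better on at least one, so Opt2 dominates Opt8.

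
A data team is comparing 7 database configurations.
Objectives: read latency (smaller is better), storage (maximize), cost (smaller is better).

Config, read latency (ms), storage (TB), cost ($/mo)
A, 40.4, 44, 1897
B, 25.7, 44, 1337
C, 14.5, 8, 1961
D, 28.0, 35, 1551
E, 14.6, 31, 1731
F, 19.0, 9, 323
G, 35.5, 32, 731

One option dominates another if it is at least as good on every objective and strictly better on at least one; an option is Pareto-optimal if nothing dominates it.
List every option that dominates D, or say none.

B

B: read latency 25.7≤28.0, storage 44≥35, cost 1337≤1551 — dominates D.
Others (A, C, E, F, G) are each worse than D on at least one objective.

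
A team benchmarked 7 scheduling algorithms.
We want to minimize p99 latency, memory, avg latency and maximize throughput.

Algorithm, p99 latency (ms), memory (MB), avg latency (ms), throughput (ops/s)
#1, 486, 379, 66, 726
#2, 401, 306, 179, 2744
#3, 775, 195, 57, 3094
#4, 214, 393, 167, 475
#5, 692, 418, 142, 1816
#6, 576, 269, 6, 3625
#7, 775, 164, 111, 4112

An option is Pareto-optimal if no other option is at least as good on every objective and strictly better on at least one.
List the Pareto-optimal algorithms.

#1: not dominated.
#2: not dominated.
#3: not dominated.
#4: not dominated (best p99 latency).
#5: dominated by #6 (p99 latency 576≤692, memory 269≤418, avg latency 6≤142, throughput 3625≥1816).
#6: not dominated (best avg latency).
#7: not dominated (best memory).

#1, #2, #3, #4, #6, #7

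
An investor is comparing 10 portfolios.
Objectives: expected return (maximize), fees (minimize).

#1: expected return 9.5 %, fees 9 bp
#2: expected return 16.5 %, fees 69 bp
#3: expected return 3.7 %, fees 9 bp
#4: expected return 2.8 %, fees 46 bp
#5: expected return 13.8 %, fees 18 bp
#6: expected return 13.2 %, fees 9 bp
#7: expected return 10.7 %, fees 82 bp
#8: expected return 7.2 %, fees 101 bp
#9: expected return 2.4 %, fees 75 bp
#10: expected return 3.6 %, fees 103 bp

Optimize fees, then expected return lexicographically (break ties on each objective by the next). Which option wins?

#6

First minimize fees: best is 9, kept {#1, #3, #6}.
Then maximize expected return: best is 13.2, kept {#6}.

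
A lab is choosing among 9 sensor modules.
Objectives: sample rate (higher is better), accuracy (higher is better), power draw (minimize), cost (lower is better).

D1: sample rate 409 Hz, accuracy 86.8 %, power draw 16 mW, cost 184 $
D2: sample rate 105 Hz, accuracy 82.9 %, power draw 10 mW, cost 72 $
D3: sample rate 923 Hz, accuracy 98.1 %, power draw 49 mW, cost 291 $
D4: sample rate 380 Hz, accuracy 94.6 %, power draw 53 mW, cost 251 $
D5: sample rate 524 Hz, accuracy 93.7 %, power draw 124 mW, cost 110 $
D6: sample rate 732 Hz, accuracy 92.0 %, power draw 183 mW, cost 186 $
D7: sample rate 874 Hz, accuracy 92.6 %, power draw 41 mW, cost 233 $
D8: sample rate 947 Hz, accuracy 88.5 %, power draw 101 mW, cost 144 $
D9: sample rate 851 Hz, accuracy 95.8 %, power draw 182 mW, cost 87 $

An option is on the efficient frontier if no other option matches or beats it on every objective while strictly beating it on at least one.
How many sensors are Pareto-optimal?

D1: not dominated.
D2: not dominated (best power draw).
D3: not dominated (best accuracy).
D4: not dominated.
D5: not dominated.
D6: dominated by D9 (sample rate 851≥732, accuracy 95.8≥92.0, power draw 182≤183, cost 87≤186).
D7: not dominated.
D8: not dominated (best sample rate).
D9: not dominated.
Pareto-optimal: D1, D2, D3, D4, D5, D7, D8, D9 → 8.

8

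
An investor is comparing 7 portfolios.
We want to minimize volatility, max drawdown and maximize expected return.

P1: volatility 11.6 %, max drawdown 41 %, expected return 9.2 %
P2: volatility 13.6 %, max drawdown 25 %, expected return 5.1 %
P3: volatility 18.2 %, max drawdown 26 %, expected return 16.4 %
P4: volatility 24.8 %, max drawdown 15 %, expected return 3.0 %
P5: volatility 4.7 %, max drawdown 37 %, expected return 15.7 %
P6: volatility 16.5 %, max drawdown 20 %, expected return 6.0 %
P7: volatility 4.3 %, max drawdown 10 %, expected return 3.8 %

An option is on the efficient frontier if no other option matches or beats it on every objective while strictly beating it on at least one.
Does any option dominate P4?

Yes

P7 vs P4: volatility 4.3≤24.8, max drawdown 10≤15, expected return 3.8≥3.0 — P7 is at least as good on every objective and strictly better on at least one, so P7 dominates P4.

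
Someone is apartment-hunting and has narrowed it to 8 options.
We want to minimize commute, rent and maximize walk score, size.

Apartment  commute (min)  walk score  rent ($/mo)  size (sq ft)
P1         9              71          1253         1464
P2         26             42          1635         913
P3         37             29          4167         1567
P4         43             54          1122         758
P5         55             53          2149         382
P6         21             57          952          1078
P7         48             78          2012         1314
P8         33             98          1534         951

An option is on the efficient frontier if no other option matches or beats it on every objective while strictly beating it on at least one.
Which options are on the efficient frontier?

P1, P3, P6, P7, P8

P1: not dominated (best commute).
P2: dominated by P1 (commute 9≤26, walk score 71≥42, rent 1253≤1635, size 1464≥913).
P3: not dominated (best size).
P4: dominated by P6 (commute 21≤43, walk score 57≥54, rent 952≤1122, size 1078≥758).
P5: dominated by P1 (commute 9≤55, walk score 71≥53, rent 1253≤2149, size 1464≥382).
P6: not dominated (best rent).
P7: not dominated.
P8: not dominated (best walk score).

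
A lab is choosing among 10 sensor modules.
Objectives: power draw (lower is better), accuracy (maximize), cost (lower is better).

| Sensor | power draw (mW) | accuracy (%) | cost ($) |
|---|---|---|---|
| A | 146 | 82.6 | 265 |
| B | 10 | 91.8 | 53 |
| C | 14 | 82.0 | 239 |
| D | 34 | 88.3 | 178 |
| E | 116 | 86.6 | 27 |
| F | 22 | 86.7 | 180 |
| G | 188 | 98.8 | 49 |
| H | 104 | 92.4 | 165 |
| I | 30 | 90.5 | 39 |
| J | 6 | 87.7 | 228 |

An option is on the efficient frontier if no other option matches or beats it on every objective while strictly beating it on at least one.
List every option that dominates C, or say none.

B: power draw 10≤14, accuracy 91.8≥82.0, cost 53≤239 — dominates C.
J: power draw 6≤14, accuracy 87.7≥82.0, cost 228≤239 — dominates C.
Others (A, D, E, F, G, H, I) are each worse than C on at least one objective.

B, J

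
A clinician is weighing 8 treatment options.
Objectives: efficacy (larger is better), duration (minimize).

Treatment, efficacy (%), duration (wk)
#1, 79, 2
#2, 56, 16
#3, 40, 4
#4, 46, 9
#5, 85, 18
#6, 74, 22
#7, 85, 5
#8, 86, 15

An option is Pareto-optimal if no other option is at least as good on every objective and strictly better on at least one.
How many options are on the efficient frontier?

#1: not dominated (best duration).
#2: dominated by #1 (efficacy 79≥56, duration 2≤16).
#3: dominated by #1 (efficacy 79≥40, duration 2≤4).
#4: dominated by #1 (efficacy 79≥46, duration 2≤9).
#5: dominated by #7 (efficacy 85≥85, duration 5≤18).
#6: dominated by #1 (efficacy 79≥74, duration 2≤22).
#7: not dominated.
#8: not dominated (best efficacy).
Pareto-optimal: #1, #7, #8 → 3.

3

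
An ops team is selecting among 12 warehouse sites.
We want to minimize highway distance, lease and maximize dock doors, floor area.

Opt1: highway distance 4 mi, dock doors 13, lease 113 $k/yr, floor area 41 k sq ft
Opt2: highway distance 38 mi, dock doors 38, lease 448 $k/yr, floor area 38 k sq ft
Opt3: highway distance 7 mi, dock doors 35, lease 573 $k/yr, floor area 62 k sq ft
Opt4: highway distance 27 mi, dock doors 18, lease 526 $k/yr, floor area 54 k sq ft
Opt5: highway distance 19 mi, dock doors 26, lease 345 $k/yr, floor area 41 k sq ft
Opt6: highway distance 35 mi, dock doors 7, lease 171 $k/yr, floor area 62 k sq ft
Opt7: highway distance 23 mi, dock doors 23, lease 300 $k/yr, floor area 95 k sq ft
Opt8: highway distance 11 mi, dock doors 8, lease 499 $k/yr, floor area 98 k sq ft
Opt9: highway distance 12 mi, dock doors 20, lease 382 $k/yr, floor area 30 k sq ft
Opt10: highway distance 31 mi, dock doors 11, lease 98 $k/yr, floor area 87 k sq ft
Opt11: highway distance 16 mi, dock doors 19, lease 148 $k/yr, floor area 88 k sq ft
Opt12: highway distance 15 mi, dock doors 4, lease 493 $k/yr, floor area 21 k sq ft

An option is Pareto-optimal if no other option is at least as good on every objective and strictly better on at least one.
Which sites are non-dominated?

Opt1, Opt2, Opt3, Opt5, Opt7, Opt8, Opt9, Opt10, Opt11

Opt1: not dominated (best highway distance).
Opt2: not dominated (best dock doors).
Opt3: not dominated.
Opt4: dominated by Opt7 (highway distance 23≤27, dock doors 23≥18, lease 300≤526, floor area 95≥54).
Opt5: not dominated.
Opt6: dominated by Opt10 (highway distance 31≤35, dock doors 11≥7, lease 98≤171, floor area 87≥62).
Opt7: not dominated.
Opt8: not dominated (best floor area).
Opt9: not dominated.
Opt10: not dominated (best lease).
Opt11: not dominated.
Opt12: dominated by Opt1 (highway distance 4≤15, dock doors 13≥4, lease 113≤493, floor area 41≥21).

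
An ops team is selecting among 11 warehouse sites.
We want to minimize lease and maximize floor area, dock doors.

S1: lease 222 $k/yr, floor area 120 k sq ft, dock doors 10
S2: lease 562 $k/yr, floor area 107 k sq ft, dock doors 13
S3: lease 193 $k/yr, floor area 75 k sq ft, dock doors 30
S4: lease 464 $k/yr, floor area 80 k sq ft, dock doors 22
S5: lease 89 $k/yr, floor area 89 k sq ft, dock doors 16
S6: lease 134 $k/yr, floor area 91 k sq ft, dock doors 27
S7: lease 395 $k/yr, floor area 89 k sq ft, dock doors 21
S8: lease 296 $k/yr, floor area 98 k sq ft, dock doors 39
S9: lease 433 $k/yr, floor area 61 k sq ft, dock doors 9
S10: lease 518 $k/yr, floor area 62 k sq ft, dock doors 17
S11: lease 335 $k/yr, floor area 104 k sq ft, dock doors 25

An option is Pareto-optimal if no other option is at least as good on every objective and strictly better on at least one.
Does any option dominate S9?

Yes

S1 vs S9: lease 222≤433, floor area 120≥61, dock doors 10≥9 — S1 is at least as good on every objective and strictly better on at least one, so S1 dominates S9.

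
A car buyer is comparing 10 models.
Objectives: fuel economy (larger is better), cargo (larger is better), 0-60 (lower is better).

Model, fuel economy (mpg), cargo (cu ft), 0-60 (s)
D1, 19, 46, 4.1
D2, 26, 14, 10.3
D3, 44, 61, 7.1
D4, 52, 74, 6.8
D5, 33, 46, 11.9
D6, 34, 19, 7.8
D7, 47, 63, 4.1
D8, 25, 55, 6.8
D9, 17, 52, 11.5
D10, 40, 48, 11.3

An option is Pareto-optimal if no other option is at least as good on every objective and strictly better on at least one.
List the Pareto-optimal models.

D4, D7

D1: dominated by D7 (fuel economy 47≥19, cargo 63≥46, 0-60 4.1≤4.1).
D2: dominated by D3 (fuel economy 44≥26, cargo 61≥14, 0-60 7.1≤10.3).
D3: dominated by D4 (fuel economy 52≥44, cargo 74≥61, 0-60 6.8≤7.1).
D4: not dominated (best fuel economy).
D5: dominated by D3 (fuel economy 44≥33, cargo 61≥46, 0-60 7.1≤11.9).
D6: dominated by D3 (fuel economy 44≥34, cargo 61≥19, 0-60 7.1≤7.8).
D7: not dominated.
D8: dominated by D4 (fuel economy 52≥25, cargo 74≥55, 0-60 6.8≤6.8).
D9: dominated by D3 (fuel economy 44≥17, cargo 61≥52, 0-60 7.1≤11.5).
D10: dominated by D3 (fuel economy 44≥40, cargo 61≥48, 0-60 7.1≤11.3).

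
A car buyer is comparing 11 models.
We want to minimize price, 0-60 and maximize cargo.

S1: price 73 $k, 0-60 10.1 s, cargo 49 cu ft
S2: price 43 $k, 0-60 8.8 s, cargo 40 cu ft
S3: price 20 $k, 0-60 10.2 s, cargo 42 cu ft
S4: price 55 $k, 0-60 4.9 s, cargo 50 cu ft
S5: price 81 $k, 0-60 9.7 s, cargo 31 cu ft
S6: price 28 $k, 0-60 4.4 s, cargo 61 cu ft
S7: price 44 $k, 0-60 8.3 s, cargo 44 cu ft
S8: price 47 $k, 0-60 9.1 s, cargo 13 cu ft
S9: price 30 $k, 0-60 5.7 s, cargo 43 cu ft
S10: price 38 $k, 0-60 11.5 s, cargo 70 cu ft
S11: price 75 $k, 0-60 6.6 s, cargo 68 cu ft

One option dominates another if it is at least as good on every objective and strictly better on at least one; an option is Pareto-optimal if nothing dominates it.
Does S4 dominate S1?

Yes

S4 vs S1: price 55≤73, 0-60 4.9≤10.1, cargo 50≥49 — S4 is at least as good on every objective with at least one strict improvement.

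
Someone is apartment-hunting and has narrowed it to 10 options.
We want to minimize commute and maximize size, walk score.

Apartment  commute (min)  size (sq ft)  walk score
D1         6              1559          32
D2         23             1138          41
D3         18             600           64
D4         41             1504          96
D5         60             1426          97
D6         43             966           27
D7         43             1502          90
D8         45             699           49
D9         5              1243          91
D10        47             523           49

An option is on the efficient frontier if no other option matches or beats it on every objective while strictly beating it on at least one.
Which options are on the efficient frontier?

D1, D4, D5, D9

D1: not dominated (best size).
D2: dominated by D9 (commute 5≤23, size 1243≥1138, walk score 91≥41).
D3: dominated by D9 (commute 5≤18, size 1243≥600, walk score 91≥64).
D4: not dominated.
D5: not dominated (best walk score).
D6: dominated by D1 (commute 6≤43, size 1559≥966, walk score 32≥27).
D7: dominated by D4 (commute 41≤43, size 1504≥1502, walk score 96≥90).
D8: dominated by D4 (commute 41≤45, size 1504≥699, walk score 96≥49).
D9: not dominated (best commute).
D10: dominated by D3 (commute 18≤47, size 600≥523, walk score 64≥49).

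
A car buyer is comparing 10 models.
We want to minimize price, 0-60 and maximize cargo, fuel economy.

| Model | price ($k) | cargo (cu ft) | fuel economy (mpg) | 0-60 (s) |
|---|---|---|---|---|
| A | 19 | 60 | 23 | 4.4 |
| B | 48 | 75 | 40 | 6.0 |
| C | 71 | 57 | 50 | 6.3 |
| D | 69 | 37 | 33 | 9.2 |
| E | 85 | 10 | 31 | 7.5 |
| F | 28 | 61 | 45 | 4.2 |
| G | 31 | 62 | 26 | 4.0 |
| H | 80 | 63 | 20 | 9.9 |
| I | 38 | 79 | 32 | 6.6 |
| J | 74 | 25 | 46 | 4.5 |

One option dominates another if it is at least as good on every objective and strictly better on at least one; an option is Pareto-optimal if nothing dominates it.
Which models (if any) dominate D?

B: price 48≤69, cargo 75≥37, fuel economy 40≥33, 0-60 6.0≤9.2 — dominates D.
F: price 28≤69, cargo 61≥37, fuel economy 45≥33, 0-60 4.2≤9.2 — dominates D.
Others (A, C, E, G, H, I, J) are each worse than D on at least one objective.

B, F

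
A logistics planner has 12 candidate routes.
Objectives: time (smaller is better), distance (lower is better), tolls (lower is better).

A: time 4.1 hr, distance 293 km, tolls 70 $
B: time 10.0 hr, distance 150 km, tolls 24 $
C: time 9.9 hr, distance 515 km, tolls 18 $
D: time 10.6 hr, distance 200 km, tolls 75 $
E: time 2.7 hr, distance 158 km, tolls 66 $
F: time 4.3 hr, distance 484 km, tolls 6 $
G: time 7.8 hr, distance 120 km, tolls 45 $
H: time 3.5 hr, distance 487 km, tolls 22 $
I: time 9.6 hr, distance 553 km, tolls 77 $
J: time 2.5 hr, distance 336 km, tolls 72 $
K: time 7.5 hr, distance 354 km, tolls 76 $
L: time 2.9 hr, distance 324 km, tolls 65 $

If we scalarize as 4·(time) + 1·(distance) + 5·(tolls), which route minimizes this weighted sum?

A: 4·4.1 + 1·293 + 5·70 = 659.4
B: 4·10.0 + 1·150 + 5·24 = 310.0
C: 4·9.9 + 1·515 + 5·18 = 644.6
D: 4·10.6 + 1·200 + 5·75 = 617.4
E: 4·2.7 + 1·158 + 5·66 = 498.8
F: 4·4.3 + 1·484 + 5·6 = 531.2
G: 4·7.8 + 1·120 + 5·45 = 376.2
H: 4·3.5 + 1·487 + 5·22 = 611.0
I: 4·9.6 + 1·553 + 5·77 = 976.4
J: 4·2.5 + 1·336 + 5·72 = 706.0
K: 4·7.5 + 1·354 + 5·76 = 764.0
L: 4·2.9 + 1·324 + 5·65 = 660.6
Lowest: B at 310.0.

B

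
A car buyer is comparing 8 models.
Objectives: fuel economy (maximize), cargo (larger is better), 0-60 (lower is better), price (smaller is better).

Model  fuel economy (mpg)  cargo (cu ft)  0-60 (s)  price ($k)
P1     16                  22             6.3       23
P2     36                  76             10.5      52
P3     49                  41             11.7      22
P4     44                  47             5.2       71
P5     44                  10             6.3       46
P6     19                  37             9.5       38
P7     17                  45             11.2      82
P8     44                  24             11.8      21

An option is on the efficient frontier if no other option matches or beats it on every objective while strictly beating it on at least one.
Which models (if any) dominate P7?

P2, P4

P2: fuel economy 36≥17, cargo 76≥45, 0-60 10.5≤11.2, price 52≤82 — dominates P7.
P4: fuel economy 44≥17, cargo 47≥45, 0-60 5.2≤11.2, price 71≤82 — dominates P7.
Others (P1, P3, P5, P6, P8) are each worse than P7 on at least one objective.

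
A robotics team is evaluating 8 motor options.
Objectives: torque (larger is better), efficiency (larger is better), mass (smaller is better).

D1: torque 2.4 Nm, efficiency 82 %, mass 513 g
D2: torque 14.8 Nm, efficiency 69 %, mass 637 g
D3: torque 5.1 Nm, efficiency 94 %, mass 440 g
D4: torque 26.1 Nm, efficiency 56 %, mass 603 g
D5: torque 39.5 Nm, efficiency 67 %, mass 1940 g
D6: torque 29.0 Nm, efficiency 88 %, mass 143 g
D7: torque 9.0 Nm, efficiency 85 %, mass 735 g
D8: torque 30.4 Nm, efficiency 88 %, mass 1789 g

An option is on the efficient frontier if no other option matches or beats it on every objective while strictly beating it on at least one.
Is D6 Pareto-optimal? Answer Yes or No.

Yes

D1: worse on torque (2.4 vs 29.0).
D2: worse on torque (14.8 vs 29.0).
D3: worse on torque (5.1 vs 29.0).
D4: worse on torque (26.1 vs 29.0).
D5: worse on efficiency (67 vs 88).
D7: worse on torque (9.0 vs 29.0).
D8: worse on mass (1789 vs 143).
No option is at least as good as D6 on every objective and strictly better on one.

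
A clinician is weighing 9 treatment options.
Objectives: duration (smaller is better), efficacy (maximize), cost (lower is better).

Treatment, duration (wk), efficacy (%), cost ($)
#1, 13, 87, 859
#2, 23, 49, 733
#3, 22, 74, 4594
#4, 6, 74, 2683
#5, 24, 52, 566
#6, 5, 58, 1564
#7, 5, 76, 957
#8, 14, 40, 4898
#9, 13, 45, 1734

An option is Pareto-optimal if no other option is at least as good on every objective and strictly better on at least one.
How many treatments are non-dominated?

#1: not dominated (best efficacy).
#2: not dominated.
#3: dominated by #1 (duration 13≤22, efficacy 87≥74, cost 859≤4594).
#4: dominated by #7 (duration 5≤6, efficacy 76≥74, cost 957≤2683).
#5: not dominated (best cost).
#6: dominated by #7 (duration 5≤5, efficacy 76≥58, cost 957≤1564).
#7: not dominated.
#8: dominated by #1 (duration 13≤14, efficacy 87≥40, cost 859≤4898).
#9: dominated by #1 (duration 13≤13, efficacy 87≥45, cost 859≤1734).
Pareto-optimal: #1, #2, #5, #7 → 4.

4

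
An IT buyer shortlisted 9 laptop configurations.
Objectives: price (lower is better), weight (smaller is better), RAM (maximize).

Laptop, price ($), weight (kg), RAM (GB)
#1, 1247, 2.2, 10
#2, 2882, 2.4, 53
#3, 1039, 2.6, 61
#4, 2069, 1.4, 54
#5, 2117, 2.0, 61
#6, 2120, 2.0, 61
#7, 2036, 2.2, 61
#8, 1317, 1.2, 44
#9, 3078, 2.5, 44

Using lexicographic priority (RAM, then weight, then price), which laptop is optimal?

First maximize RAM: best is 61, kept {#3, #5, #6, #7}.
Then minimize weight: best is 2.0, kept {#5, #6}.
Then minimize price: best is 2117, kept {#5}.

#5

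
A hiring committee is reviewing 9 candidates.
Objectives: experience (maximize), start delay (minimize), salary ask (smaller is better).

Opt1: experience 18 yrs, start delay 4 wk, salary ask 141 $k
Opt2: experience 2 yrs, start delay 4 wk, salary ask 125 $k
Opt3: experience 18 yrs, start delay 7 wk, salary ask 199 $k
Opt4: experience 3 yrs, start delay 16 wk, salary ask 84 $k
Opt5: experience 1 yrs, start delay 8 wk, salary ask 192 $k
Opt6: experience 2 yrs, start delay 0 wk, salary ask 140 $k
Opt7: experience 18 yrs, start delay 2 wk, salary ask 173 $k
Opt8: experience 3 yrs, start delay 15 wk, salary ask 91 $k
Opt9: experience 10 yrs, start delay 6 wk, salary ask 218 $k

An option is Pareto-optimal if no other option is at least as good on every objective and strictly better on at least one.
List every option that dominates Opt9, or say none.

Opt1, Opt7

Opt1: experience 18≥10, start delay 4≤6, salary ask 141≤218 — dominates Opt9.
Opt7: experience 18≥10, start delay 2≤6, salary ask 173≤218 — dominates Opt9.
Others (Opt2, Opt3, Opt4, Opt5, Opt6, Opt8) are each worse than Opt9 on at least one objective.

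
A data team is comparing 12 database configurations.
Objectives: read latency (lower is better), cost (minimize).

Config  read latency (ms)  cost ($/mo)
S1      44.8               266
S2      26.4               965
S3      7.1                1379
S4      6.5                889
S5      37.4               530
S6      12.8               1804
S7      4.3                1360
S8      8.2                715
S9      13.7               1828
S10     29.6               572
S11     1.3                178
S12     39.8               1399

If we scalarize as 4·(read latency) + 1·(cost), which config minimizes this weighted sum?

S1: 4·44.8 + 1·266 = 445.2
S2: 4·26.4 + 1·965 = 1070.6
S3: 4·7.1 + 1·1379 = 1407.4
S4: 4·6.5 + 1·889 = 915.0
S5: 4·37.4 + 1·530 = 679.6
S6: 4·12.8 + 1·1804 = 1855.2
S7: 4·4.3 + 1·1360 = 1377.2
S8: 4·8.2 + 1·715 = 747.8
S9: 4·13.7 + 1·1828 = 1882.8
S10: 4·29.6 + 1·572 = 690.4
S11: 4·1.3 + 1·178 = 183.2
S12: 4·39.8 + 1·1399 = 1558.2
Lowest: S11 at 183.2.

S11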